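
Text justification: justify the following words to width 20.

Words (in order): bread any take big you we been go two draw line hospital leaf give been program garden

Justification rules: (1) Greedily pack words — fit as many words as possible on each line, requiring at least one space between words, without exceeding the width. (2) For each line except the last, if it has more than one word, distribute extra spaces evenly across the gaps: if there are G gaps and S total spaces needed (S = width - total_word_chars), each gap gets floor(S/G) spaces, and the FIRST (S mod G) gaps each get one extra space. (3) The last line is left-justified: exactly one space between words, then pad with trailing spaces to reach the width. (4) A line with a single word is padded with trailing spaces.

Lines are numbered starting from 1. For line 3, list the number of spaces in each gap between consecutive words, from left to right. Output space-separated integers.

Line 1: ['bread', 'any', 'take', 'big'] (min_width=18, slack=2)
Line 2: ['you', 'we', 'been', 'go', 'two'] (min_width=18, slack=2)
Line 3: ['draw', 'line', 'hospital'] (min_width=18, slack=2)
Line 4: ['leaf', 'give', 'been'] (min_width=14, slack=6)
Line 5: ['program', 'garden'] (min_width=14, slack=6)

Answer: 2 2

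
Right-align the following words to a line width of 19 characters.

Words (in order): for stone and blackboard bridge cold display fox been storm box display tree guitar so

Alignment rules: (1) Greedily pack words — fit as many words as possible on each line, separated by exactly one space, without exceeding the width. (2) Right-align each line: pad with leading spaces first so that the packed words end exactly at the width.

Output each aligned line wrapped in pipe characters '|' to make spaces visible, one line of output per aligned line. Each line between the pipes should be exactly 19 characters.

Answer: |      for stone and|
|  blackboard bridge|
|   cold display fox|
|     been storm box|
|display tree guitar|
|                 so|

Derivation:
Line 1: ['for', 'stone', 'and'] (min_width=13, slack=6)
Line 2: ['blackboard', 'bridge'] (min_width=17, slack=2)
Line 3: ['cold', 'display', 'fox'] (min_width=16, slack=3)
Line 4: ['been', 'storm', 'box'] (min_width=14, slack=5)
Line 5: ['display', 'tree', 'guitar'] (min_width=19, slack=0)
Line 6: ['so'] (min_width=2, slack=17)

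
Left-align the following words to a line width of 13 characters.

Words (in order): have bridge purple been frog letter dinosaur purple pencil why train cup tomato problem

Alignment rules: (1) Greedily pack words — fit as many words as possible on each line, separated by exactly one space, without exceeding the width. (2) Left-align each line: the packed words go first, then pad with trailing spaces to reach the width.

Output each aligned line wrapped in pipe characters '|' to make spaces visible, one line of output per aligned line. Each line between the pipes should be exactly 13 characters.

Answer: |have bridge  |
|purple been  |
|frog letter  |
|dinosaur     |
|purple pencil|
|why train cup|
|tomato       |
|problem      |

Derivation:
Line 1: ['have', 'bridge'] (min_width=11, slack=2)
Line 2: ['purple', 'been'] (min_width=11, slack=2)
Line 3: ['frog', 'letter'] (min_width=11, slack=2)
Line 4: ['dinosaur'] (min_width=8, slack=5)
Line 5: ['purple', 'pencil'] (min_width=13, slack=0)
Line 6: ['why', 'train', 'cup'] (min_width=13, slack=0)
Line 7: ['tomato'] (min_width=6, slack=7)
Line 8: ['problem'] (min_width=7, slack=6)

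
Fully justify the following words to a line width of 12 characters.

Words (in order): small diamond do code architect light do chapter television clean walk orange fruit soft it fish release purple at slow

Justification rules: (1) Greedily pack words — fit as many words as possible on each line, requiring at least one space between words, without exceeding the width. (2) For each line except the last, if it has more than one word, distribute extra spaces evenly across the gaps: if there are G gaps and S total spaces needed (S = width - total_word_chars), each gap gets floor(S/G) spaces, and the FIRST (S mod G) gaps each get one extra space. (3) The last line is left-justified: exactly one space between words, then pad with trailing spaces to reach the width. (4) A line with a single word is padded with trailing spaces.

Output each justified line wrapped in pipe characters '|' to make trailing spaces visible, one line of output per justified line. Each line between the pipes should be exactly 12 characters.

Answer: |small       |
|diamond   do|
|code        |
|architect   |
|light     do|
|chapter     |
|television  |
|clean   walk|
|orange fruit|
|soft it fish|
|release     |
|purple    at|
|slow        |

Derivation:
Line 1: ['small'] (min_width=5, slack=7)
Line 2: ['diamond', 'do'] (min_width=10, slack=2)
Line 3: ['code'] (min_width=4, slack=8)
Line 4: ['architect'] (min_width=9, slack=3)
Line 5: ['light', 'do'] (min_width=8, slack=4)
Line 6: ['chapter'] (min_width=7, slack=5)
Line 7: ['television'] (min_width=10, slack=2)
Line 8: ['clean', 'walk'] (min_width=10, slack=2)
Line 9: ['orange', 'fruit'] (min_width=12, slack=0)
Line 10: ['soft', 'it', 'fish'] (min_width=12, slack=0)
Line 11: ['release'] (min_width=7, slack=5)
Line 12: ['purple', 'at'] (min_width=9, slack=3)
Line 13: ['slow'] (min_width=4, slack=8)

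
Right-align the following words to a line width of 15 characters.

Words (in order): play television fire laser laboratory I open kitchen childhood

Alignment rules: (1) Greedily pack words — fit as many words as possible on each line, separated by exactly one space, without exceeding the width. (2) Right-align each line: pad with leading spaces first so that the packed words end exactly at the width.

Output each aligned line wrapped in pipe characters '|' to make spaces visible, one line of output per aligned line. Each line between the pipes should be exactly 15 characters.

Answer: |play television|
|     fire laser|
|   laboratory I|
|   open kitchen|
|      childhood|

Derivation:
Line 1: ['play', 'television'] (min_width=15, slack=0)
Line 2: ['fire', 'laser'] (min_width=10, slack=5)
Line 3: ['laboratory', 'I'] (min_width=12, slack=3)
Line 4: ['open', 'kitchen'] (min_width=12, slack=3)
Line 5: ['childhood'] (min_width=9, slack=6)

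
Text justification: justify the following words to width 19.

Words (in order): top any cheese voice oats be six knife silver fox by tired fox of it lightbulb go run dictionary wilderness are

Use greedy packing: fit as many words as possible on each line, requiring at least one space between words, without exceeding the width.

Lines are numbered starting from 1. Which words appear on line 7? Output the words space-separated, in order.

Answer: wilderness are

Derivation:
Line 1: ['top', 'any', 'cheese'] (min_width=14, slack=5)
Line 2: ['voice', 'oats', 'be', 'six'] (min_width=17, slack=2)
Line 3: ['knife', 'silver', 'fox', 'by'] (min_width=19, slack=0)
Line 4: ['tired', 'fox', 'of', 'it'] (min_width=15, slack=4)
Line 5: ['lightbulb', 'go', 'run'] (min_width=16, slack=3)
Line 6: ['dictionary'] (min_width=10, slack=9)
Line 7: ['wilderness', 'are'] (min_width=14, slack=5)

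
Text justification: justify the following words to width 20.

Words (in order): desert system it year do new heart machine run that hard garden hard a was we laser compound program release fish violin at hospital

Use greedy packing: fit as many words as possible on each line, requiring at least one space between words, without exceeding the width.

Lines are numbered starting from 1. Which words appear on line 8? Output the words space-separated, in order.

Line 1: ['desert', 'system', 'it'] (min_width=16, slack=4)
Line 2: ['year', 'do', 'new', 'heart'] (min_width=17, slack=3)
Line 3: ['machine', 'run', 'that'] (min_width=16, slack=4)
Line 4: ['hard', 'garden', 'hard', 'a'] (min_width=18, slack=2)
Line 5: ['was', 'we', 'laser'] (min_width=12, slack=8)
Line 6: ['compound', 'program'] (min_width=16, slack=4)
Line 7: ['release', 'fish', 'violin'] (min_width=19, slack=1)
Line 8: ['at', 'hospital'] (min_width=11, slack=9)

Answer: at hospital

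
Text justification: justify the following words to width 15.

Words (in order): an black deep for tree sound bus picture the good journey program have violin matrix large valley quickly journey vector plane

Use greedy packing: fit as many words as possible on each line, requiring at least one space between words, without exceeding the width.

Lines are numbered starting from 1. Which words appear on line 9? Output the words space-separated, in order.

Answer: vector plane

Derivation:
Line 1: ['an', 'black', 'deep'] (min_width=13, slack=2)
Line 2: ['for', 'tree', 'sound'] (min_width=14, slack=1)
Line 3: ['bus', 'picture', 'the'] (min_width=15, slack=0)
Line 4: ['good', 'journey'] (min_width=12, slack=3)
Line 5: ['program', 'have'] (min_width=12, slack=3)
Line 6: ['violin', 'matrix'] (min_width=13, slack=2)
Line 7: ['large', 'valley'] (min_width=12, slack=3)
Line 8: ['quickly', 'journey'] (min_width=15, slack=0)
Line 9: ['vector', 'plane'] (min_width=12, slack=3)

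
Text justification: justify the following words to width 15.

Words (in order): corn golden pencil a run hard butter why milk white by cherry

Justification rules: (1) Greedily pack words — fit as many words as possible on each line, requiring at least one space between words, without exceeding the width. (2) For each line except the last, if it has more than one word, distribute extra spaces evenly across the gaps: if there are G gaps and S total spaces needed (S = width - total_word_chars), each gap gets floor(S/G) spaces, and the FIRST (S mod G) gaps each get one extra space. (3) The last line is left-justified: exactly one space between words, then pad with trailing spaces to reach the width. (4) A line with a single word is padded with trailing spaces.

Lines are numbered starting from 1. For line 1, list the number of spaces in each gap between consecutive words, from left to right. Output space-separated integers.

Answer: 5

Derivation:
Line 1: ['corn', 'golden'] (min_width=11, slack=4)
Line 2: ['pencil', 'a', 'run'] (min_width=12, slack=3)
Line 3: ['hard', 'butter', 'why'] (min_width=15, slack=0)
Line 4: ['milk', 'white', 'by'] (min_width=13, slack=2)
Line 5: ['cherry'] (min_width=6, slack=9)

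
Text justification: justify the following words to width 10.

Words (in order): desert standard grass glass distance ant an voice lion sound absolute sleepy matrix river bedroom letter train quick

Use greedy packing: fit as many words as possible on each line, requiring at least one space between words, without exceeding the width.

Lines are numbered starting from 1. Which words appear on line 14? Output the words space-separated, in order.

Answer: letter

Derivation:
Line 1: ['desert'] (min_width=6, slack=4)
Line 2: ['standard'] (min_width=8, slack=2)
Line 3: ['grass'] (min_width=5, slack=5)
Line 4: ['glass'] (min_width=5, slack=5)
Line 5: ['distance'] (min_width=8, slack=2)
Line 6: ['ant', 'an'] (min_width=6, slack=4)
Line 7: ['voice', 'lion'] (min_width=10, slack=0)
Line 8: ['sound'] (min_width=5, slack=5)
Line 9: ['absolute'] (min_width=8, slack=2)
Line 10: ['sleepy'] (min_width=6, slack=4)
Line 11: ['matrix'] (min_width=6, slack=4)
Line 12: ['river'] (min_width=5, slack=5)
Line 13: ['bedroom'] (min_width=7, slack=3)
Line 14: ['letter'] (min_width=6, slack=4)
Line 15: ['train'] (min_width=5, slack=5)
Line 16: ['quick'] (min_width=5, slack=5)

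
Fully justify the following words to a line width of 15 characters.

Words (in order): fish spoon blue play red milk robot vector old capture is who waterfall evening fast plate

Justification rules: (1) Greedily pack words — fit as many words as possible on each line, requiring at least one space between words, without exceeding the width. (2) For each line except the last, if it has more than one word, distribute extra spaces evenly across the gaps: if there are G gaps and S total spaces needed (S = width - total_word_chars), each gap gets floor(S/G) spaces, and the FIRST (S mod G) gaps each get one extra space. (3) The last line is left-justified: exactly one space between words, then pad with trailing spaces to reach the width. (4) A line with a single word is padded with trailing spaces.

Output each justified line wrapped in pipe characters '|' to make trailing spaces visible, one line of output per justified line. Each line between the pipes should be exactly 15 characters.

Answer: |fish spoon blue|
|play  red  milk|
|robot    vector|
|old  capture is|
|who   waterfall|
|evening    fast|
|plate          |

Derivation:
Line 1: ['fish', 'spoon', 'blue'] (min_width=15, slack=0)
Line 2: ['play', 'red', 'milk'] (min_width=13, slack=2)
Line 3: ['robot', 'vector'] (min_width=12, slack=3)
Line 4: ['old', 'capture', 'is'] (min_width=14, slack=1)
Line 5: ['who', 'waterfall'] (min_width=13, slack=2)
Line 6: ['evening', 'fast'] (min_width=12, slack=3)
Line 7: ['plate'] (min_width=5, slack=10)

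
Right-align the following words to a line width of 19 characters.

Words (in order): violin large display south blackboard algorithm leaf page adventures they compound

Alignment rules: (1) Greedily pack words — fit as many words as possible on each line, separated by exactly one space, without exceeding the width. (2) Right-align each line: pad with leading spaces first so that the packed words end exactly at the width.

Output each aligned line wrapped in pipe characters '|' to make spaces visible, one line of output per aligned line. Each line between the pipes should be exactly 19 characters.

Line 1: ['violin', 'large'] (min_width=12, slack=7)
Line 2: ['display', 'south'] (min_width=13, slack=6)
Line 3: ['blackboard'] (min_width=10, slack=9)
Line 4: ['algorithm', 'leaf', 'page'] (min_width=19, slack=0)
Line 5: ['adventures', 'they'] (min_width=15, slack=4)
Line 6: ['compound'] (min_width=8, slack=11)

Answer: |       violin large|
|      display south|
|         blackboard|
|algorithm leaf page|
|    adventures they|
|           compound|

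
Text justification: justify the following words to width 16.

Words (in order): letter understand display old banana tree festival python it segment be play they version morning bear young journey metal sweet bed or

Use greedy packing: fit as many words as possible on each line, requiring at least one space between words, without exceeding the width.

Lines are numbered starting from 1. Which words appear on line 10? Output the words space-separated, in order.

Line 1: ['letter'] (min_width=6, slack=10)
Line 2: ['understand'] (min_width=10, slack=6)
Line 3: ['display', 'old'] (min_width=11, slack=5)
Line 4: ['banana', 'tree'] (min_width=11, slack=5)
Line 5: ['festival', 'python'] (min_width=15, slack=1)
Line 6: ['it', 'segment', 'be'] (min_width=13, slack=3)
Line 7: ['play', 'they'] (min_width=9, slack=7)
Line 8: ['version', 'morning'] (min_width=15, slack=1)
Line 9: ['bear', 'young'] (min_width=10, slack=6)
Line 10: ['journey', 'metal'] (min_width=13, slack=3)
Line 11: ['sweet', 'bed', 'or'] (min_width=12, slack=4)

Answer: journey metal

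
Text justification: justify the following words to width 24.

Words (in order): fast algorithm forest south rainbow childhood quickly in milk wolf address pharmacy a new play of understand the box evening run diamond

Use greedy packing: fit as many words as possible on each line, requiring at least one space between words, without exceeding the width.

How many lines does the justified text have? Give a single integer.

Line 1: ['fast', 'algorithm', 'forest'] (min_width=21, slack=3)
Line 2: ['south', 'rainbow', 'childhood'] (min_width=23, slack=1)
Line 3: ['quickly', 'in', 'milk', 'wolf'] (min_width=20, slack=4)
Line 4: ['address', 'pharmacy', 'a', 'new'] (min_width=22, slack=2)
Line 5: ['play', 'of', 'understand', 'the'] (min_width=22, slack=2)
Line 6: ['box', 'evening', 'run', 'diamond'] (min_width=23, slack=1)
Total lines: 6

Answer: 6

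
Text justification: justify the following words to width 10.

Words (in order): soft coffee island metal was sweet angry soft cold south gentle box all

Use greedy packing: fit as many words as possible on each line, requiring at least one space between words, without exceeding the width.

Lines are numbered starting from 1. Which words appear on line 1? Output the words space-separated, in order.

Line 1: ['soft'] (min_width=4, slack=6)
Line 2: ['coffee'] (min_width=6, slack=4)
Line 3: ['island'] (min_width=6, slack=4)
Line 4: ['metal', 'was'] (min_width=9, slack=1)
Line 5: ['sweet'] (min_width=5, slack=5)
Line 6: ['angry', 'soft'] (min_width=10, slack=0)
Line 7: ['cold', 'south'] (min_width=10, slack=0)
Line 8: ['gentle', 'box'] (min_width=10, slack=0)
Line 9: ['all'] (min_width=3, slack=7)

Answer: soft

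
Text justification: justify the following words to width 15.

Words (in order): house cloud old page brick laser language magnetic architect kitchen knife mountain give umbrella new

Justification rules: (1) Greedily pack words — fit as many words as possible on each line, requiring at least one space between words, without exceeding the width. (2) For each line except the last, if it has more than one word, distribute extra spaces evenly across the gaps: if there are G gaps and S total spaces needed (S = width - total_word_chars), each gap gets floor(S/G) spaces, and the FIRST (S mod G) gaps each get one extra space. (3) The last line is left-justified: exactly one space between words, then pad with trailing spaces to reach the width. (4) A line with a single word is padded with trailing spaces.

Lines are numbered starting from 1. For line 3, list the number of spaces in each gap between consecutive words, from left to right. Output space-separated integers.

Line 1: ['house', 'cloud', 'old'] (min_width=15, slack=0)
Line 2: ['page', 'brick'] (min_width=10, slack=5)
Line 3: ['laser', 'language'] (min_width=14, slack=1)
Line 4: ['magnetic'] (min_width=8, slack=7)
Line 5: ['architect'] (min_width=9, slack=6)
Line 6: ['kitchen', 'knife'] (min_width=13, slack=2)
Line 7: ['mountain', 'give'] (min_width=13, slack=2)
Line 8: ['umbrella', 'new'] (min_width=12, slack=3)

Answer: 2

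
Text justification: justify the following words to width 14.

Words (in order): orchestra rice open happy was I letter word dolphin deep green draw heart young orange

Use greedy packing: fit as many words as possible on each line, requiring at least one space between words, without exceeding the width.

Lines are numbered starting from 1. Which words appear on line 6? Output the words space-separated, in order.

Line 1: ['orchestra', 'rice'] (min_width=14, slack=0)
Line 2: ['open', 'happy', 'was'] (min_width=14, slack=0)
Line 3: ['I', 'letter', 'word'] (min_width=13, slack=1)
Line 4: ['dolphin', 'deep'] (min_width=12, slack=2)
Line 5: ['green', 'draw'] (min_width=10, slack=4)
Line 6: ['heart', 'young'] (min_width=11, slack=3)
Line 7: ['orange'] (min_width=6, slack=8)

Answer: heart young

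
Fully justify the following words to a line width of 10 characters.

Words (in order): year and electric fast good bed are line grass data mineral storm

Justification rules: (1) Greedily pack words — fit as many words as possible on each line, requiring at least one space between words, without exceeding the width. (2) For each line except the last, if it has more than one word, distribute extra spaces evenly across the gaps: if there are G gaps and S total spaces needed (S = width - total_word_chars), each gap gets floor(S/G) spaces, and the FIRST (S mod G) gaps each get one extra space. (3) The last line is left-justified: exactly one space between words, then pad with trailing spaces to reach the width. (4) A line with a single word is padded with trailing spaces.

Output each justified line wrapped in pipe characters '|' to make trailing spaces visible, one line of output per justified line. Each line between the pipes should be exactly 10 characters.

Line 1: ['year', 'and'] (min_width=8, slack=2)
Line 2: ['electric'] (min_width=8, slack=2)
Line 3: ['fast', 'good'] (min_width=9, slack=1)
Line 4: ['bed', 'are'] (min_width=7, slack=3)
Line 5: ['line', 'grass'] (min_width=10, slack=0)
Line 6: ['data'] (min_width=4, slack=6)
Line 7: ['mineral'] (min_width=7, slack=3)
Line 8: ['storm'] (min_width=5, slack=5)

Answer: |year   and|
|electric  |
|fast  good|
|bed    are|
|line grass|
|data      |
|mineral   |
|storm     |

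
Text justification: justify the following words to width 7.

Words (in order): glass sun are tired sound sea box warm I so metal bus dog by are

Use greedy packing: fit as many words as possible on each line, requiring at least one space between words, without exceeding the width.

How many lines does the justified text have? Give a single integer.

Line 1: ['glass'] (min_width=5, slack=2)
Line 2: ['sun', 'are'] (min_width=7, slack=0)
Line 3: ['tired'] (min_width=5, slack=2)
Line 4: ['sound'] (min_width=5, slack=2)
Line 5: ['sea', 'box'] (min_width=7, slack=0)
Line 6: ['warm', 'I'] (min_width=6, slack=1)
Line 7: ['so'] (min_width=2, slack=5)
Line 8: ['metal'] (min_width=5, slack=2)
Line 9: ['bus', 'dog'] (min_width=7, slack=0)
Line 10: ['by', 'are'] (min_width=6, slack=1)
Total lines: 10

Answer: 10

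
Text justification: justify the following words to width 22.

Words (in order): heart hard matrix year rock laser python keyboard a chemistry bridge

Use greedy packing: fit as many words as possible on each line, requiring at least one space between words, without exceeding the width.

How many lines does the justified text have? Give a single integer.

Line 1: ['heart', 'hard', 'matrix', 'year'] (min_width=22, slack=0)
Line 2: ['rock', 'laser', 'python'] (min_width=17, slack=5)
Line 3: ['keyboard', 'a', 'chemistry'] (min_width=20, slack=2)
Line 4: ['bridge'] (min_width=6, slack=16)
Total lines: 4

Answer: 4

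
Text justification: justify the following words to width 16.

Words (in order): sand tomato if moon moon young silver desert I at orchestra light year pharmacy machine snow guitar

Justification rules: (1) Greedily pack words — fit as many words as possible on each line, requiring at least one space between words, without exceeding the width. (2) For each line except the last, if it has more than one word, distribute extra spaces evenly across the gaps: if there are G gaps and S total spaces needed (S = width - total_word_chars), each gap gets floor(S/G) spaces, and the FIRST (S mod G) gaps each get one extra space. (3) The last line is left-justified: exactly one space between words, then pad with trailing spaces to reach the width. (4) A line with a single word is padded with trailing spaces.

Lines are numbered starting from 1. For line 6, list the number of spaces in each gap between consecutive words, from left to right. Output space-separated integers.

Answer: 1

Derivation:
Line 1: ['sand', 'tomato', 'if'] (min_width=14, slack=2)
Line 2: ['moon', 'moon', 'young'] (min_width=15, slack=1)
Line 3: ['silver', 'desert', 'I'] (min_width=15, slack=1)
Line 4: ['at', 'orchestra'] (min_width=12, slack=4)
Line 5: ['light', 'year'] (min_width=10, slack=6)
Line 6: ['pharmacy', 'machine'] (min_width=16, slack=0)
Line 7: ['snow', 'guitar'] (min_width=11, slack=5)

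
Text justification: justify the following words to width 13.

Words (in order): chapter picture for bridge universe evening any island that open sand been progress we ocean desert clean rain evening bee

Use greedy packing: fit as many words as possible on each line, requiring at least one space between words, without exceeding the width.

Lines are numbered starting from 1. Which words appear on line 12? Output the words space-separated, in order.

Line 1: ['chapter'] (min_width=7, slack=6)
Line 2: ['picture', 'for'] (min_width=11, slack=2)
Line 3: ['bridge'] (min_width=6, slack=7)
Line 4: ['universe'] (min_width=8, slack=5)
Line 5: ['evening', 'any'] (min_width=11, slack=2)
Line 6: ['island', 'that'] (min_width=11, slack=2)
Line 7: ['open', 'sand'] (min_width=9, slack=4)
Line 8: ['been', 'progress'] (min_width=13, slack=0)
Line 9: ['we', 'ocean'] (min_width=8, slack=5)
Line 10: ['desert', 'clean'] (min_width=12, slack=1)
Line 11: ['rain', 'evening'] (min_width=12, slack=1)
Line 12: ['bee'] (min_width=3, slack=10)

Answer: bee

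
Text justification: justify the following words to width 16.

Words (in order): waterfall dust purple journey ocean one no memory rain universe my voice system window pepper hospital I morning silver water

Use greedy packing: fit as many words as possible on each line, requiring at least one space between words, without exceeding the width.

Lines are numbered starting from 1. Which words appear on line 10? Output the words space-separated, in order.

Line 1: ['waterfall', 'dust'] (min_width=14, slack=2)
Line 2: ['purple', 'journey'] (min_width=14, slack=2)
Line 3: ['ocean', 'one', 'no'] (min_width=12, slack=4)
Line 4: ['memory', 'rain'] (min_width=11, slack=5)
Line 5: ['universe', 'my'] (min_width=11, slack=5)
Line 6: ['voice', 'system'] (min_width=12, slack=4)
Line 7: ['window', 'pepper'] (min_width=13, slack=3)
Line 8: ['hospital', 'I'] (min_width=10, slack=6)
Line 9: ['morning', 'silver'] (min_width=14, slack=2)
Line 10: ['water'] (min_width=5, slack=11)

Answer: water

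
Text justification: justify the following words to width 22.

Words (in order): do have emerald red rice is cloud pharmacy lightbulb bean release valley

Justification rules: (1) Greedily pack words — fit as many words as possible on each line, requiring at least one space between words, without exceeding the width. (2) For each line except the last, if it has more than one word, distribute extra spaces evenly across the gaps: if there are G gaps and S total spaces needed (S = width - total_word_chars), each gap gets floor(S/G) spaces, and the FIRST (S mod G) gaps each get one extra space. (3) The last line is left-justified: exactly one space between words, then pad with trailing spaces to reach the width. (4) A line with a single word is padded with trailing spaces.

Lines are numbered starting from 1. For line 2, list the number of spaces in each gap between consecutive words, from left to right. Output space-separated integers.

Line 1: ['do', 'have', 'emerald', 'red'] (min_width=19, slack=3)
Line 2: ['rice', 'is', 'cloud', 'pharmacy'] (min_width=22, slack=0)
Line 3: ['lightbulb', 'bean', 'release'] (min_width=22, slack=0)
Line 4: ['valley'] (min_width=6, slack=16)

Answer: 1 1 1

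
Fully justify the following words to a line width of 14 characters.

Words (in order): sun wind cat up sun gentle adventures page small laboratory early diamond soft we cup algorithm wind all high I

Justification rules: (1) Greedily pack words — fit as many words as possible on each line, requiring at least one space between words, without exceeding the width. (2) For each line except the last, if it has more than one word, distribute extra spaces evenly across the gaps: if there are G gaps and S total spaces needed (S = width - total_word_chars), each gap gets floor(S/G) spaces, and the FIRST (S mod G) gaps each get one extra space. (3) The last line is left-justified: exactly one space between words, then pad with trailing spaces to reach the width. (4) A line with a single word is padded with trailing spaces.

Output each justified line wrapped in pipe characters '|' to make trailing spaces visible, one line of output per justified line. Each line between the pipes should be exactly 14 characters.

Answer: |sun  wind  cat|
|up  sun gentle|
|adventures    |
|page     small|
|laboratory    |
|early  diamond|
|soft   we  cup|
|algorithm wind|
|all high I    |

Derivation:
Line 1: ['sun', 'wind', 'cat'] (min_width=12, slack=2)
Line 2: ['up', 'sun', 'gentle'] (min_width=13, slack=1)
Line 3: ['adventures'] (min_width=10, slack=4)
Line 4: ['page', 'small'] (min_width=10, slack=4)
Line 5: ['laboratory'] (min_width=10, slack=4)
Line 6: ['early', 'diamond'] (min_width=13, slack=1)
Line 7: ['soft', 'we', 'cup'] (min_width=11, slack=3)
Line 8: ['algorithm', 'wind'] (min_width=14, slack=0)
Line 9: ['all', 'high', 'I'] (min_width=10, slack=4)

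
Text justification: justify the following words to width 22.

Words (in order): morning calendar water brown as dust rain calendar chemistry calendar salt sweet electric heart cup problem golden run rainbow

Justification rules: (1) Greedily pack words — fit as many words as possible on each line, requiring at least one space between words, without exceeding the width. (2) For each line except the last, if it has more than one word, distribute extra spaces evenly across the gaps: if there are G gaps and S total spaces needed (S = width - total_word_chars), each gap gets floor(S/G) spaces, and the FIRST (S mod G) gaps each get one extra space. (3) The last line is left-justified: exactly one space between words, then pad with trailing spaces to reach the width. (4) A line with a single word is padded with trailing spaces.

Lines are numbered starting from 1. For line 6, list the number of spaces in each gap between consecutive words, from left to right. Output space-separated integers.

Answer: 3 3

Derivation:
Line 1: ['morning', 'calendar', 'water'] (min_width=22, slack=0)
Line 2: ['brown', 'as', 'dust', 'rain'] (min_width=18, slack=4)
Line 3: ['calendar', 'chemistry'] (min_width=18, slack=4)
Line 4: ['calendar', 'salt', 'sweet'] (min_width=19, slack=3)
Line 5: ['electric', 'heart', 'cup'] (min_width=18, slack=4)
Line 6: ['problem', 'golden', 'run'] (min_width=18, slack=4)
Line 7: ['rainbow'] (min_width=7, slack=15)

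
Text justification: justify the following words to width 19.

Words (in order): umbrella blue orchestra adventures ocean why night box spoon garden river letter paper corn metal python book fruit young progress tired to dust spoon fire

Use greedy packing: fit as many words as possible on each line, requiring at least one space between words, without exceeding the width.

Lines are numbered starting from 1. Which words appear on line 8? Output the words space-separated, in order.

Answer: young progress

Derivation:
Line 1: ['umbrella', 'blue'] (min_width=13, slack=6)
Line 2: ['orchestra'] (min_width=9, slack=10)
Line 3: ['adventures', 'ocean'] (min_width=16, slack=3)
Line 4: ['why', 'night', 'box', 'spoon'] (min_width=19, slack=0)
Line 5: ['garden', 'river', 'letter'] (min_width=19, slack=0)
Line 6: ['paper', 'corn', 'metal'] (min_width=16, slack=3)
Line 7: ['python', 'book', 'fruit'] (min_width=17, slack=2)
Line 8: ['young', 'progress'] (min_width=14, slack=5)
Line 9: ['tired', 'to', 'dust', 'spoon'] (min_width=19, slack=0)
Line 10: ['fire'] (min_width=4, slack=15)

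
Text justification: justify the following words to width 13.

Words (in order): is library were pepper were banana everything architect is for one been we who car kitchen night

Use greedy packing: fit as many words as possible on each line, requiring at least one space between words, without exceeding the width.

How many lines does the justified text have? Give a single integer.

Line 1: ['is', 'library'] (min_width=10, slack=3)
Line 2: ['were', 'pepper'] (min_width=11, slack=2)
Line 3: ['were', 'banana'] (min_width=11, slack=2)
Line 4: ['everything'] (min_width=10, slack=3)
Line 5: ['architect', 'is'] (min_width=12, slack=1)
Line 6: ['for', 'one', 'been'] (min_width=12, slack=1)
Line 7: ['we', 'who', 'car'] (min_width=10, slack=3)
Line 8: ['kitchen', 'night'] (min_width=13, slack=0)
Total lines: 8

Answer: 8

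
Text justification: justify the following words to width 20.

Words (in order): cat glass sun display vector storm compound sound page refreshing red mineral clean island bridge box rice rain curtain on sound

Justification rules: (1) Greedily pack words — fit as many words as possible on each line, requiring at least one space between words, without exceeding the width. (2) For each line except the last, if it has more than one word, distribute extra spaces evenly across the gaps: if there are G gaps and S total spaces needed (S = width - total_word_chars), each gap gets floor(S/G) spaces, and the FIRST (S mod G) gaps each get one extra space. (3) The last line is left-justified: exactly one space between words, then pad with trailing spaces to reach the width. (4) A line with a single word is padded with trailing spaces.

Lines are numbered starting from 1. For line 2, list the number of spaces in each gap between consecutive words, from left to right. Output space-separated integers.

Answer: 1 1

Derivation:
Line 1: ['cat', 'glass', 'sun'] (min_width=13, slack=7)
Line 2: ['display', 'vector', 'storm'] (min_width=20, slack=0)
Line 3: ['compound', 'sound', 'page'] (min_width=19, slack=1)
Line 4: ['refreshing', 'red'] (min_width=14, slack=6)
Line 5: ['mineral', 'clean', 'island'] (min_width=20, slack=0)
Line 6: ['bridge', 'box', 'rice', 'rain'] (min_width=20, slack=0)
Line 7: ['curtain', 'on', 'sound'] (min_width=16, slack=4)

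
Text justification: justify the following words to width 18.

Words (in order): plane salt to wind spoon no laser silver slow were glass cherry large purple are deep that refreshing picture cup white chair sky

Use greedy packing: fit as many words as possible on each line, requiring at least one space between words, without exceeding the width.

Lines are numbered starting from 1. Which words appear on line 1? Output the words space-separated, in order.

Answer: plane salt to wind

Derivation:
Line 1: ['plane', 'salt', 'to', 'wind'] (min_width=18, slack=0)
Line 2: ['spoon', 'no', 'laser'] (min_width=14, slack=4)
Line 3: ['silver', 'slow', 'were'] (min_width=16, slack=2)
Line 4: ['glass', 'cherry', 'large'] (min_width=18, slack=0)
Line 5: ['purple', 'are', 'deep'] (min_width=15, slack=3)
Line 6: ['that', 'refreshing'] (min_width=15, slack=3)
Line 7: ['picture', 'cup', 'white'] (min_width=17, slack=1)
Line 8: ['chair', 'sky'] (min_width=9, slack=9)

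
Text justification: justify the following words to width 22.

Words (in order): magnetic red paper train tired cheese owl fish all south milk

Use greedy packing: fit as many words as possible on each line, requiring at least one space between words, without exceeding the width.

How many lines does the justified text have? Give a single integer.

Line 1: ['magnetic', 'red', 'paper'] (min_width=18, slack=4)
Line 2: ['train', 'tired', 'cheese', 'owl'] (min_width=22, slack=0)
Line 3: ['fish', 'all', 'south', 'milk'] (min_width=19, slack=3)
Total lines: 3

Answer: 3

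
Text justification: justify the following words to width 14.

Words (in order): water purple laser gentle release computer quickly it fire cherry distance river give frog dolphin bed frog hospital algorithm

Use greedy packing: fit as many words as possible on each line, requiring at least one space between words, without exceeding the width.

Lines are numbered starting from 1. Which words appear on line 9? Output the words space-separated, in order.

Line 1: ['water', 'purple'] (min_width=12, slack=2)
Line 2: ['laser', 'gentle'] (min_width=12, slack=2)
Line 3: ['release'] (min_width=7, slack=7)
Line 4: ['computer'] (min_width=8, slack=6)
Line 5: ['quickly', 'it'] (min_width=10, slack=4)
Line 6: ['fire', 'cherry'] (min_width=11, slack=3)
Line 7: ['distance', 'river'] (min_width=14, slack=0)
Line 8: ['give', 'frog'] (min_width=9, slack=5)
Line 9: ['dolphin', 'bed'] (min_width=11, slack=3)
Line 10: ['frog', 'hospital'] (min_width=13, slack=1)
Line 11: ['algorithm'] (min_width=9, slack=5)

Answer: dolphin bed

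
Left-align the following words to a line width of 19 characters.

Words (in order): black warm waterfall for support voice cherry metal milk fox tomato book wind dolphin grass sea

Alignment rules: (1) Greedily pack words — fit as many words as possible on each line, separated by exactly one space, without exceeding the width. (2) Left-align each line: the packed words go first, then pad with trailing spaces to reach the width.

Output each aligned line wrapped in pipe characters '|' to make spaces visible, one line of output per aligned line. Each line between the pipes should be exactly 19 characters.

Line 1: ['black', 'warm'] (min_width=10, slack=9)
Line 2: ['waterfall', 'for'] (min_width=13, slack=6)
Line 3: ['support', 'voice'] (min_width=13, slack=6)
Line 4: ['cherry', 'metal', 'milk'] (min_width=17, slack=2)
Line 5: ['fox', 'tomato', 'book'] (min_width=15, slack=4)
Line 6: ['wind', 'dolphin', 'grass'] (min_width=18, slack=1)
Line 7: ['sea'] (min_width=3, slack=16)

Answer: |black warm         |
|waterfall for      |
|support voice      |
|cherry metal milk  |
|fox tomato book    |
|wind dolphin grass |
|sea                |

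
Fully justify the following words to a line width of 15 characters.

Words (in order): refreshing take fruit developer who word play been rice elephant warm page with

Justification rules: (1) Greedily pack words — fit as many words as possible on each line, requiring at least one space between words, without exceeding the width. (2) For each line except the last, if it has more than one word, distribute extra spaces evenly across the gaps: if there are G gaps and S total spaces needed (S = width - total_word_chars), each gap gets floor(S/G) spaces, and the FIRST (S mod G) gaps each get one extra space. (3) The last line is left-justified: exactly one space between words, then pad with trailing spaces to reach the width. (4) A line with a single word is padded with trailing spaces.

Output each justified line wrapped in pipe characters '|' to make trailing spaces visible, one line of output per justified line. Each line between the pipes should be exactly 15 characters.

Answer: |refreshing take|
|fruit developer|
|who  word  play|
|been       rice|
|elephant   warm|
|page with      |

Derivation:
Line 1: ['refreshing', 'take'] (min_width=15, slack=0)
Line 2: ['fruit', 'developer'] (min_width=15, slack=0)
Line 3: ['who', 'word', 'play'] (min_width=13, slack=2)
Line 4: ['been', 'rice'] (min_width=9, slack=6)
Line 5: ['elephant', 'warm'] (min_width=13, slack=2)
Line 6: ['page', 'with'] (min_width=9, slack=6)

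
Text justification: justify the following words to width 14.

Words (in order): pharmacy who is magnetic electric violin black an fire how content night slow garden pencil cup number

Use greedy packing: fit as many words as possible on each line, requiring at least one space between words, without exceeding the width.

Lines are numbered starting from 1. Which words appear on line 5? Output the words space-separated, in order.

Line 1: ['pharmacy', 'who'] (min_width=12, slack=2)
Line 2: ['is', 'magnetic'] (min_width=11, slack=3)
Line 3: ['electric'] (min_width=8, slack=6)
Line 4: ['violin', 'black'] (min_width=12, slack=2)
Line 5: ['an', 'fire', 'how'] (min_width=11, slack=3)
Line 6: ['content', 'night'] (min_width=13, slack=1)
Line 7: ['slow', 'garden'] (min_width=11, slack=3)
Line 8: ['pencil', 'cup'] (min_width=10, slack=4)
Line 9: ['number'] (min_width=6, slack=8)

Answer: an fire how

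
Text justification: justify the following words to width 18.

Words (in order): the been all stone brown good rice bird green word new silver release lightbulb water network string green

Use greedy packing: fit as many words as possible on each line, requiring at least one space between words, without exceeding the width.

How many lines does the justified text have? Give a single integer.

Answer: 7

Derivation:
Line 1: ['the', 'been', 'all', 'stone'] (min_width=18, slack=0)
Line 2: ['brown', 'good', 'rice'] (min_width=15, slack=3)
Line 3: ['bird', 'green', 'word'] (min_width=15, slack=3)
Line 4: ['new', 'silver', 'release'] (min_width=18, slack=0)
Line 5: ['lightbulb', 'water'] (min_width=15, slack=3)
Line 6: ['network', 'string'] (min_width=14, slack=4)
Line 7: ['green'] (min_width=5, slack=13)
Total lines: 7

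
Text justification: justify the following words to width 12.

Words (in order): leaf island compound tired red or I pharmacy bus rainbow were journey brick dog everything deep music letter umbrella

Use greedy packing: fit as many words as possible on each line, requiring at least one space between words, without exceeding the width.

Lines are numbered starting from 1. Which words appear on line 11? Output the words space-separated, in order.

Answer: umbrella

Derivation:
Line 1: ['leaf', 'island'] (min_width=11, slack=1)
Line 2: ['compound'] (min_width=8, slack=4)
Line 3: ['tired', 'red', 'or'] (min_width=12, slack=0)
Line 4: ['I', 'pharmacy'] (min_width=10, slack=2)
Line 5: ['bus', 'rainbow'] (min_width=11, slack=1)
Line 6: ['were', 'journey'] (min_width=12, slack=0)
Line 7: ['brick', 'dog'] (min_width=9, slack=3)
Line 8: ['everything'] (min_width=10, slack=2)
Line 9: ['deep', 'music'] (min_width=10, slack=2)
Line 10: ['letter'] (min_width=6, slack=6)
Line 11: ['umbrella'] (min_width=8, slack=4)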